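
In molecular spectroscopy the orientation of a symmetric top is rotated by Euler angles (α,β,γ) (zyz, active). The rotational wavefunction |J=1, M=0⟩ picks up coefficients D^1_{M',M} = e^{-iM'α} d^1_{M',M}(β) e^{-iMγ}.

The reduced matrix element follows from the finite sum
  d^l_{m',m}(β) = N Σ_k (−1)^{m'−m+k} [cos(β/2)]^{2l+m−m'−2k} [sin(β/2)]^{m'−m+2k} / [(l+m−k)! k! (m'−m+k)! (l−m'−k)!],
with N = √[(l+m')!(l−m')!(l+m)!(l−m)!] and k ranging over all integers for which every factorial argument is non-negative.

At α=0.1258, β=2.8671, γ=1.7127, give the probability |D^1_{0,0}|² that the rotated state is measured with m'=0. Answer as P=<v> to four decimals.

First d^1_{0,0}(β=2.8671), then the phase factors e^{-i(0)α} and e^{-i(0)γ}:
c=cos(2.867100/2)=0.136816, s=sin(2.867100/2)=0.990596; N=√[1·1·1·1]=1.000000
k∈{0,1} keeps every argument non-negative
  k=0: (−1)^0·1.0000/(1)·0.1368^2·0.9906^0 = +0.018719
  k=1: (−1)^1·1.0000/(1)·0.1368^0·0.9906^2 = -0.981281
d^1_{0,0}(2.8671) = +0.018719 -0.981281 = -0.962563
|D^1_{0,0}|² = |d^1_{0,0}(β)|² = (-0.962563)² = 0.926527 (the z-rotation phases have unit modulus)

P=0.9265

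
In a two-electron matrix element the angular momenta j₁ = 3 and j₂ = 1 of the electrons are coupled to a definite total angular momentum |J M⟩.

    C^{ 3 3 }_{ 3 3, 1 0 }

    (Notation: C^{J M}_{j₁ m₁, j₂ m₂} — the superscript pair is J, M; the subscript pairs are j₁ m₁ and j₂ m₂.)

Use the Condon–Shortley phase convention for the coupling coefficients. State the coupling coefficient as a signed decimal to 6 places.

√[7·1!5!1!/8! · 6!0!1!1!6!0!] = √(10800)
  +(−1)^0/∏(0,1,0,1,5,0)! = 1/120  (running 1/120)
⟨..|..⟩ = √(10800)·(1/120) = +0.866025

+0.866025  (= +√(3/4))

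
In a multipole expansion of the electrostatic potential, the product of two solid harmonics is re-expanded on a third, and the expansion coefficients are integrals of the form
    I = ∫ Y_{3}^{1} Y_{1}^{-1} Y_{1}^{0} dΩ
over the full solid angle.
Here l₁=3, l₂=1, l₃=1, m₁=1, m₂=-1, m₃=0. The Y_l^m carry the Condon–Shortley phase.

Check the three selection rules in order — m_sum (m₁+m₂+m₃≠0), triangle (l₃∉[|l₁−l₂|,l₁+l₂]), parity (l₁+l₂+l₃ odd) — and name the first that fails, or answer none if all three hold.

triangle

m₁+m₂+m₃ = 1 − 1 + 0 = 0  ✓
triangle: need |l₁−l₂| ≤ l₃ ≤ l₁+l₂ = [2,4]; l₃=1 is outside  ✗
parity: l₁+l₂+l₃ = 5 is odd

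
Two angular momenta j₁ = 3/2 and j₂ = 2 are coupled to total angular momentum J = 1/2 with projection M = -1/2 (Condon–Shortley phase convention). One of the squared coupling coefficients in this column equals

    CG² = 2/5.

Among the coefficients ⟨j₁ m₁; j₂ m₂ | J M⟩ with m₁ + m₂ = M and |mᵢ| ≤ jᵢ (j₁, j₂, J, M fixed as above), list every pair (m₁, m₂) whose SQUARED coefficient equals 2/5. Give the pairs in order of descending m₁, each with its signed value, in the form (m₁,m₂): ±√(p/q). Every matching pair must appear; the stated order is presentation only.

Admissible pairs with m₁+m₂ = M = -1/2: (-3/2,1), (-1/2,0), (1/2,-1), (3/2,-2)
  (m₁,m₂)=(3/2,-2): CG² = 2/5, CG = +√(2/5)   ← matches the target
  (m₁,m₂)=(1/2,-1): CG² = 3/10, CG = −√(3/10)
  (m₁,m₂)=(-1/2,0): CG² = 1/5, CG = +√(1/5)
  (m₁,m₂)=(-3/2,1): CG² = 1/10, CG = −√(1/10)
Pairs with CG² = 2/5: (3/2,-2): +√(2/5)

(3/2,-2): +√(2/5)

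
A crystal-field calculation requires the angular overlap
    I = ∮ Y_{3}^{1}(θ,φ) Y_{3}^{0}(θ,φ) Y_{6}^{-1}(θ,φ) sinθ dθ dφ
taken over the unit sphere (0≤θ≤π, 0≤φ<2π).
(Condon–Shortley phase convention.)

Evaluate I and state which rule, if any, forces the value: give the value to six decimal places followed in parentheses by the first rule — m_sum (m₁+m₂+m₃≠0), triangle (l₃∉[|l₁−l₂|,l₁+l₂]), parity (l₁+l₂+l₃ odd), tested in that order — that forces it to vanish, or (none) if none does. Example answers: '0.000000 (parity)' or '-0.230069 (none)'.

m-sum 0 ✓  L=12 even ✓  0≤6≤6 ✓
Π(2lᵢ+1) = 7×7×13 = 637
triangle coeff Δ(3,3,6) = 1/12012
Σ_t [0,0]: t=0:+1/1296 = 1/1296
(3j)²=100/3003 [(3 3 6; 0 0 0)], sign=+1
Σ_t [0,0]: t=0:+1/1728 = 1/1728
(3j)²=25/858 [(3 3 6; 1 0 -1)], sign=-1
⇒ 4πI² = 8750/14157
I = (-1)√(8750/14157/(4π)) = -0.22177545
No selection rule forces the value: the integral is nonzero (none).

-0.221775 (none)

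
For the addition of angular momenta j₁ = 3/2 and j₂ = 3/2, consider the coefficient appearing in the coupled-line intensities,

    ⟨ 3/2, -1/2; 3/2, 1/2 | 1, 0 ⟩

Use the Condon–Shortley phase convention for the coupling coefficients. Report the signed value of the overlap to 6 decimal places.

triangle: 2!·1!·1!/5! = 2/120
(j±m)!: 1!·2!·2!·1!·1!·1! = 4
prefactor² = (2J+1)·Δ·N² = 1/5
  k=1: −1/(1!·1!·1!·1!·0!·0!) = -1
  k=2: +1/(2!·0!·0!·0!·1!·1!) = 1/2
Σ = -1/2  ⇒  CG² = 1/5·(-1/2)² = 1/20
CG = −√(1/20) = -0.223607

-0.223607  (= −√(1/20))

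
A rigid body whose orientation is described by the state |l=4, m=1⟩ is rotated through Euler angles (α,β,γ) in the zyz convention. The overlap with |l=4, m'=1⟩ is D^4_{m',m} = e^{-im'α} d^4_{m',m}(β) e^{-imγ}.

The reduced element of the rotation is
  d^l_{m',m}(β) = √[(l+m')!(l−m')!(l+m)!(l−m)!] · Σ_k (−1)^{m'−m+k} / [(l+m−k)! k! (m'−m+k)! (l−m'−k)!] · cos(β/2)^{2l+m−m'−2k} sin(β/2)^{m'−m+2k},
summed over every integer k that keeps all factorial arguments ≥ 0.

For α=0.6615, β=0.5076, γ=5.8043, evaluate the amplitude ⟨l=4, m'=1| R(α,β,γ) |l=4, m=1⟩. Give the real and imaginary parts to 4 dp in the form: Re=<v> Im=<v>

Re=0.0936 Im=-0.0173

First d^4_{1,1}(β=0.5076), then the phase factors e^{-i(1)α} and e^{-i(1)γ}:
With c≡cos(β/2)=0.967965 and s≡sin(β/2)=0.251084, N=[120·6·120·6]^{1/2}=720.000000
k∈{0,1,2,3} keeps every argument non-negative
  k=0: (−1)^0·720.0000/(720)·0.9680^8·0.2511^0 = +0.770687
  k=1: (−1)^1·720.0000/(48)·0.9680^6·0.2511^2 = -0.777836
  k=2: (−1)^2·720.0000/(24)·0.9680^4·0.2511^4 = +0.104674
  k=3: (−1)^3·720.0000/(72)·0.9680^2·0.2511^6 = -0.002348
d^4_{1,1}(0.5076) = +0.770687 -0.777836 +0.104674 -0.002348 = +0.095177
Attach z-rotation phases: D = e^{-i(1)(0.6615)}·(+0.095177)·e^{-i(1)(5.8043)} = +0.093595-0.017284i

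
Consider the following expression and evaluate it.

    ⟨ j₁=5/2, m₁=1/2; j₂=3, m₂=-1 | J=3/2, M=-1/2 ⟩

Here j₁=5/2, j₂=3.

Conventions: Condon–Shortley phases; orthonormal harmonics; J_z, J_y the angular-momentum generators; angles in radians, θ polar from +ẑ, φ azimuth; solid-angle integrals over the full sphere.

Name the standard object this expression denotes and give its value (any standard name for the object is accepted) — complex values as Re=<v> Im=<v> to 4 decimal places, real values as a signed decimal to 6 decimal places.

Clebsch–Gordan coefficient, −√(1/105) ≈ -0.097590

This is a Clebsch–Gordan (vector-coupling) coefficient.
triangle: 4!·1!·2!/8! = 48/40320
(j±m)!: 3!·2!·2!·4!·1!·2! = 1152
prefactor² = (2J+1)·Δ·N² = 192/35
  k=1: −1/(1!·3!·1!·1!·0!·1!) = -1/6
  k=2: +1/(2!·2!·0!·0!·1!·2!) = 1/8
Σ = -1/24  ⇒  CG² = 192/35·(-1/24)² = 1/105
CG = −√(1/105) = -0.097590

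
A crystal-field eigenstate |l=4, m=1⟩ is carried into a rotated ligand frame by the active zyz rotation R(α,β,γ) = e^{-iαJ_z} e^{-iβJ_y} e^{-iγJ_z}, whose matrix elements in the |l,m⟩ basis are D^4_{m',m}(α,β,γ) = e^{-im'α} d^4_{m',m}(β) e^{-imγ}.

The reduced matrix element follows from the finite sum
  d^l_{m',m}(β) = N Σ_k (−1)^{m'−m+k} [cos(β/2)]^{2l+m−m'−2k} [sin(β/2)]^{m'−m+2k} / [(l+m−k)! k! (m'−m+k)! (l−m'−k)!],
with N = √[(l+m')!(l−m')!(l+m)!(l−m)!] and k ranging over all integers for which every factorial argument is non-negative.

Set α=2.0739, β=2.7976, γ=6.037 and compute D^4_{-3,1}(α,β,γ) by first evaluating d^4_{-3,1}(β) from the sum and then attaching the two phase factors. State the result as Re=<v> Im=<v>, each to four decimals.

Re=-0.1985 Im=-0.0371

Split into d^4_{-3,1}(β=2.7976) × two z-phases.
Half-angle: c=0.171150, s=0.985245. N=√(1·5040·120·6)=1904.940944
The bounds max(0,m−m')=4 and min(l+m,l−m')=5 give 2 terms
  k=4: (−1)^0·1904.9409/(144)·0.1711^4·0.9852^4 = +0.010695
  k=5: (−1)^1·1904.9409/(240)·0.1711^2·0.9852^6 = -0.212661
d^4_{-3,1}(2.7976) = +0.010695 -0.212661 = -0.201965
Phases: e^{-i·(-3)·2.0739}=+0.998110-0.061447i, e^{-i·(1)·6.0370}=+0.969849+0.243706i ⇒ D=-0.198530-0.037091i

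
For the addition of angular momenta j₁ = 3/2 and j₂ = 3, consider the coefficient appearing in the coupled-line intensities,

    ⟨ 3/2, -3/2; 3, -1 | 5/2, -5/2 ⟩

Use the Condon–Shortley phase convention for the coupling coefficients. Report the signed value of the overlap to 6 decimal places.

+0.327327  (= +√(3/28))

triangle: 2!*1!*4!/8! = 48/40320
(j±m)!: 0!*3!*2!*4!*0!*5! = 34560
prefactor² = (2J+1)*Δ*N² = 1728/7
  k=2: +1/(2!*0!*1!*0!*0!*4!) = 1/48
Σ = 1/48  ⇒  CG² = 1728/7*(1/48)² = 3/28
CG = +√(3/28) = +0.327327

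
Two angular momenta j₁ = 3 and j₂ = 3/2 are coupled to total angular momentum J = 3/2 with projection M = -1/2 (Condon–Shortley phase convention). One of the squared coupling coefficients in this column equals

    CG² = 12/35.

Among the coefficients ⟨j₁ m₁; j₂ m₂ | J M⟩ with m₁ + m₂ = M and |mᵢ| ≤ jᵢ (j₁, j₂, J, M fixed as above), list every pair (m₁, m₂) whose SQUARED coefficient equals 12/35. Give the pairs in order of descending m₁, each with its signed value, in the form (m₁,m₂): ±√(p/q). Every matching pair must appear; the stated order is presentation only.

(-1,1/2): +√(12/35)

Admissible pairs with m₁+m₂ = M = -1/2: (-2,3/2), (-1,1/2), (0,-1/2), (1,-3/2)
  (m₁,m₂)=(1,-3/2): CG² = 4/35, CG = +√(4/35)
  (m₁,m₂)=(0,-1/2): CG² = 9/35, CG = −√(9/35)
  (m₁,m₂)=(-1,1/2): CG² = 12/35, CG = +√(12/35)   ← matches the target
  (m₁,m₂)=(-2,3/2): CG² = 2/7, CG = −√(2/7)
Pairs with CG² = 12/35: (-1,1/2): +√(12/35)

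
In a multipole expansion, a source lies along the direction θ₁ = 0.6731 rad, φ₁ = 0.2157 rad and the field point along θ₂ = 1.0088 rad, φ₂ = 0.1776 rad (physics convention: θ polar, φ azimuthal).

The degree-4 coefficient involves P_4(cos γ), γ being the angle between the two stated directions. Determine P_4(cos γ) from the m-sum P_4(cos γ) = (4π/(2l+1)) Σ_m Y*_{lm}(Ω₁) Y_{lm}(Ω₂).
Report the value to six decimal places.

0.505980

Term-by-term m-sum for l=4 (normalisation 4π/9 = 1.396263):
  m=-4: (0.043468, 0.050777) × (0.172009, -0.147966) = (0.014990, 0.002302)  (running Σ = (0.014990, 0.002302))
  m=-3: (0.189181, 0.142953) × (0.348116, -0.205279) = (0.095202, 0.010929)  (running Σ = (0.110192, 0.013232))
  m=-2: (0.387305, 0.178283) × (0.221819, -0.082280) = (0.100580, 0.007679)  (running Σ = (0.210773, 0.020911))
  m=-1: (0.288218, 0.063151) × (-0.212550, 0.038151) = (-0.063670, -0.002427)  (running Σ = (0.147103, 0.018484))
  m=0: (-0.238992, -0.000000) × (-0.285262, 0.000000) = (0.068175, 0.000000)  (running Σ = (0.215278, 0.018484))
  m=1: (-0.288218, 0.063151) × (0.212550, 0.038151) = (-0.063670, 0.002427)  (running Σ = (0.151609, 0.020911))
  m=2: (0.387305, -0.178283) × (0.221819, 0.082280) = (0.100580, -0.007679)  (running Σ = (0.252189, 0.013232))
  m=3: (-0.189181, 0.142953) × (-0.348116, -0.205279) = (0.095202, -0.010929)  (running Σ = (0.347391, 0.002302))
  m=4: (0.043468, -0.050777) × (0.172009, 0.147966) = (0.014990, -0.002302)  (running Σ = (0.362382, 0.000000))
Σ over m = (0.362382, 0.000000); ×(4π/9) → (0.505980, 0.000000). Real part: 0.505980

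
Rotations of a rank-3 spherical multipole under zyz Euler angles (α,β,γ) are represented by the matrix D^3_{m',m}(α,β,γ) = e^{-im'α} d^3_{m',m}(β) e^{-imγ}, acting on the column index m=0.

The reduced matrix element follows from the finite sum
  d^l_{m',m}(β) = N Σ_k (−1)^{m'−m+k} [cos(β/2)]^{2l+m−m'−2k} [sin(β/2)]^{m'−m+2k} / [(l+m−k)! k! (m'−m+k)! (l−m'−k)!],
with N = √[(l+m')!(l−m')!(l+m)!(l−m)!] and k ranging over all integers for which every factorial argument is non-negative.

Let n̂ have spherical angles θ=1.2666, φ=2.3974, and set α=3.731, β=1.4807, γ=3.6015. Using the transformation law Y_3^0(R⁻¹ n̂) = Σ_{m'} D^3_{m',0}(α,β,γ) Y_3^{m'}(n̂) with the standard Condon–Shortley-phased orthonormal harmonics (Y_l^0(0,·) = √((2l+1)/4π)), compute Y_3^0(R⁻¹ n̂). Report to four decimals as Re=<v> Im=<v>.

Need the full column D^3_{m',0} for m'=−3..3 at α=3.7310, β=1.4807, γ=3.6015.
cos(β/2)=0.738233, sin(β/2)=0.674546
d^3_{-3,0}: single k=3 term ⇒ +0.552243;  D = +0.108320-0.541515i
d^3_{-2,0}: k∈[2..3] ⇒ +0.740213 -0.618008 = +0.122205;  D = +0.046685+0.112936i
d^3_{-1,0}: k∈[1..3] ⇒ +0.512352 -1.283296 +0.357143 = -0.413800;  D = +0.343980+0.230019i
d^3_{0,0}: k∈[0..3] ⇒ +0.161867 -1.216295 +1.015491 -0.094204 = -0.133141;  D = -0.133141+0.000000i
d^3_{1,0}: k∈[0..2] ⇒ -0.512352 +1.283296 -0.357143 = +0.413800;  D = -0.343980+0.230019i
d^3_{2,0}: k∈[0..1] ⇒ +0.740213 -0.618008 = +0.122205;  D = +0.046685-0.112936i
d^3_{3,0}: single k=0 term ⇒ -0.552243;  D = -0.108320-0.541515i
Y_3^{m'}(θ=1.2666,φ=2.3974) and Σ D·Y over m':
  (+0.1083-0.5415i)·(+0.2227-0.2859i)  (+0.0467+0.1129i)·(+0.0229+0.2777i)  (+0.3440+0.2300i)·(+0.1251+0.1152i)  (-0.1331+0.0000i)·(-0.2852+0.0000i)  (-0.3440+0.2300i)·(-0.1251+0.1152i)  (+0.0467-0.1129i)·(+0.0229-0.2777i)  (-0.1083-0.5415i)·(-0.2227-0.2859i)
Y_3^0(R⁻¹ n̂) = -0.250905+0.000000i

Re=-0.2509 Im=0.0000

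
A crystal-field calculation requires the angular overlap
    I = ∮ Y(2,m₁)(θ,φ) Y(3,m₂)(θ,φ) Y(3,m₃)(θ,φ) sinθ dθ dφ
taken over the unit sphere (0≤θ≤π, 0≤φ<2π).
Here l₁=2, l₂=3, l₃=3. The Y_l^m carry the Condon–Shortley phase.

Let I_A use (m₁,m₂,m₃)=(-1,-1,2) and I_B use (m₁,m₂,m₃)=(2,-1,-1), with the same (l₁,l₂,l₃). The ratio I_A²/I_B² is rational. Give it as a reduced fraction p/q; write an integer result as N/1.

5/8

Same 2,3,3: normalisation and zero-m 3j drop out of the ratio.
A: Δ: 2! 2! 4! / 9! → 1/3780; sum: t=1:−1/12 t=2:+1/48 = -1/16; 3j²(2 3 3; -1 -1 2) = Δ·Π!·Σ² = 1/28  (sign +1)
B: Δ: 2! 2! 4! / 9! → 1/3780; sum: t=0:+1/16 = 1/16; 3j²(2 3 3; 2 -1 -1) = Δ·Π!·Σ² = 2/35  (sign +1)
I_A²/I_B² = (1/28)/(2/35) = 5/8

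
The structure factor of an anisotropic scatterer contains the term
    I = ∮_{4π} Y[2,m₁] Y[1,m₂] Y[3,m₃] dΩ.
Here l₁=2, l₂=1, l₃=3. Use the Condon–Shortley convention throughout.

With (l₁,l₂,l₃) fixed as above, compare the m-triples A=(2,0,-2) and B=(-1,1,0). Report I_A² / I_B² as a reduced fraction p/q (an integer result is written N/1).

l's match ⇒ only the (l;m) 3-j factors differ between A and B.
A: triangle coeff Δ(2,1,3) = 1/105; Σ_t [0,0]: t=0:+1/24 = 1/24; (3j)²=1/21 [(2 1 3; 2 0 -2)], sign=-1
B: triangle coeff Δ(2,1,3) = 1/105; Σ_t [0,0]: t=0:+1/12 = 1/12; (3j)²=1/35 [(2 1 3; -1 1 0)], sign=-1
I_A²/I_B² = (1/21)/(1/35) = 5/3

5/3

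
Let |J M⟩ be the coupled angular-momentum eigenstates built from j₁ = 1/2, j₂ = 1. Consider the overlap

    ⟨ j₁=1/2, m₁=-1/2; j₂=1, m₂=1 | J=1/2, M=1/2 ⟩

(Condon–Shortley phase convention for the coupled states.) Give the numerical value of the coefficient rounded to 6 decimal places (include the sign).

−√(2/3) = -0.816497

j₁+j₂−J=1  J+j₁−j₂=0  J−j₁+j₂=1  j₁+j₂+J+1=3
(j₁±m₁, j₂±m₂, J±M) = (0,1,2,0,1,0)
P² = 2/3
sum k=1..1:
  [1] −1/1 = -1
S = -1
C² = P²·S² = 2/3 ; C = -0.816497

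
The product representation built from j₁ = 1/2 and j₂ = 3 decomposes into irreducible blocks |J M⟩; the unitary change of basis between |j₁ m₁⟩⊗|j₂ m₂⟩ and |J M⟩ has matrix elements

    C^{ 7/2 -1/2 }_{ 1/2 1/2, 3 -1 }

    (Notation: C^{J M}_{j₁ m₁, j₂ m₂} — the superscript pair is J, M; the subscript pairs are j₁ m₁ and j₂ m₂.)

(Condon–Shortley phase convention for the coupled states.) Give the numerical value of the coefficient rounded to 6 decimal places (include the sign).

+0.654654

√[8·0!1!6!/8! · 1!0!2!4!3!4!] = √(6912/7)
  +(−1)^0/∏(0,0,0,2,1,4)! = 1/48  (running 1/48)
⟨..|..⟩ = √(6912/7)·(1/48) = +0.654654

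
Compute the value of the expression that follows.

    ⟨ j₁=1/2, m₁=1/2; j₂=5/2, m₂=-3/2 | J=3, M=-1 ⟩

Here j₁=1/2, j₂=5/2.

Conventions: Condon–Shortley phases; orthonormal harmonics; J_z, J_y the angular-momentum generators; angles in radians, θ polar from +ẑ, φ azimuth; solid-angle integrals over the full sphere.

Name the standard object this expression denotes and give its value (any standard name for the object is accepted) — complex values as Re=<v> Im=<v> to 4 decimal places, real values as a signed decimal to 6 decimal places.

This is a Clebsch–Gordan (vector-coupling) coefficient.
triangle: 0!*1!*5!/7! = 120/5040
(j±m)!: 1!*0!*1!*4!*2!*4! = 1152
prefactor² = (2J+1)*Δ*N² = 192
  k=0: +1/(0!*0!*0!*1!*1!*4!) = 1/24
Σ = 1/24  ⇒  CG² = 192*(1/24)² = 1/3
CG = +√(1/3) = +0.577350

Clebsch–Gordan coefficient, +√(1/3) ≈ +0.577350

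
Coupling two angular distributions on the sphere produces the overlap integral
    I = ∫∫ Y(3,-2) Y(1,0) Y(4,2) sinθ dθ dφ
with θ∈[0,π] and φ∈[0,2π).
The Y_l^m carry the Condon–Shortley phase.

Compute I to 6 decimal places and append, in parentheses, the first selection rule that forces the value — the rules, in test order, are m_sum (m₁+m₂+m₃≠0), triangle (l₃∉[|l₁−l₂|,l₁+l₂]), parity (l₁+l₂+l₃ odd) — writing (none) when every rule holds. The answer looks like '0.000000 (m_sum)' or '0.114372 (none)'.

m-sum 0 ✓  L=8 even ✓  2≤4≤4 ✓
Π(2lᵢ+1) = 7×3×9 = 189
triangle coeff Δ(3,1,4) = 1/252
Σ_t [0,0]: t=0:+1/36 = 1/36
(3j)²=4/63 [(3 1 4; 0 0 0)], sign=+1
Σ_t [0,0]: t=0:+1/120 = 1/120
(3j)²=1/21 [(3 1 4; -2 0 2)], sign=+1
⇒ 4πI² = 4/7
I = (+1)√(4/7/(4π)) = 0.21324362
No selection rule forces the value: the integral is nonzero (none).

0.213244 (none)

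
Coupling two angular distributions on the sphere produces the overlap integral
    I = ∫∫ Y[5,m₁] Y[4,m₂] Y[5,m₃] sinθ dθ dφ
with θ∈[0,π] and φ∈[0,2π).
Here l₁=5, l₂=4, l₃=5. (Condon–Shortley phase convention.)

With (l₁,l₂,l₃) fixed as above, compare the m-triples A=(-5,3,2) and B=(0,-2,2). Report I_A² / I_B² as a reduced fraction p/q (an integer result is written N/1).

l's match ⇒ only the (l;m) 3-j factors differ between A and B.
A: triangle coeff Δ(5,4,5) = 1/3153150; Σ_t [4,4]: t=4:+1/103680 = 1/103680; (3j)²=7/429 [(5 4 5; -5 3 2)], sign=-1
B: triangle coeff Δ(5,4,5) = 1/3153150; Σ_t [0,2]: t=0:+1/11520 t=1:−1/1728 t=2:+1/3456 = -7/34560; (3j)²=7/858 [(5 4 5; 0 -2 2)], sign=+1
I_A²/I_B² = (7/429)/(7/858) = 2/1

2/1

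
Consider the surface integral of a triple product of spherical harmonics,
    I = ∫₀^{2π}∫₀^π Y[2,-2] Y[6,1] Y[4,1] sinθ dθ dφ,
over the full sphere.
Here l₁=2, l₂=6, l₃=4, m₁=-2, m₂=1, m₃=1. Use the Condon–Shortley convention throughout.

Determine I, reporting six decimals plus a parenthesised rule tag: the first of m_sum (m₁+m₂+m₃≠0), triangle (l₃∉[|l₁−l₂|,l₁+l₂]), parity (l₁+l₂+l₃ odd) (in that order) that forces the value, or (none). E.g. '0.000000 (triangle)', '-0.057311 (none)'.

m-sum 0 ✓  L=12 even ✓  4≤4≤8 ✓
Π(2lᵢ+1) = 5×13×9 = 585
triangle coeff Δ(2,6,4) = 1/6435
Σ_t [2,2]: t=2:+1/2304 = 1/2304
(3j)²=5/143 [(2 6 4; 0 0 0)], sign=+1
Σ_t [4,4]: t=4:+1/17280 = 1/17280
(3j)²=7/1287 [(2 6 4; -2 1 1)], sign=-1
⇒ 4πI² = 175/1573
I = (-1)√(175/1573/(4π)) = -0.09409136
No selection rule forces the value: the integral is nonzero (none).

-0.094091 (none)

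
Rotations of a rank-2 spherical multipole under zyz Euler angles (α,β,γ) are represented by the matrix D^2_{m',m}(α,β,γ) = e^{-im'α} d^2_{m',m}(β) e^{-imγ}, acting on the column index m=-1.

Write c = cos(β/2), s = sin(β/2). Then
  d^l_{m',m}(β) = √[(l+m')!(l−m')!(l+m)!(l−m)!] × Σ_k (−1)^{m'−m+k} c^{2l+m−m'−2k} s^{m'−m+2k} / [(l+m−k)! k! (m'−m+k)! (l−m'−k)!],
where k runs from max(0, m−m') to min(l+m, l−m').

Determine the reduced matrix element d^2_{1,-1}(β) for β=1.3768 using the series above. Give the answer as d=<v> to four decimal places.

d^2_{1,-1}(β=1.3768) via the finite sum:
With c≡cos(β/2)=0.772263 and s≡sin(β/2)=0.635302, N=[6·1·1·6]^{1/2}=6.000000
k∈{0,1} keeps every argument non-negative
  k=0: (−1)^2·6.0000/(2)·0.7723^2·0.6353^2 = +0.722126
  k=1: (−1)^3·6.0000/(6)·0.7723^0·0.6353^4 = -0.162900
d^2_{1,-1}(1.3768) = +0.722126 -0.162900 = +0.559226

d=0.5592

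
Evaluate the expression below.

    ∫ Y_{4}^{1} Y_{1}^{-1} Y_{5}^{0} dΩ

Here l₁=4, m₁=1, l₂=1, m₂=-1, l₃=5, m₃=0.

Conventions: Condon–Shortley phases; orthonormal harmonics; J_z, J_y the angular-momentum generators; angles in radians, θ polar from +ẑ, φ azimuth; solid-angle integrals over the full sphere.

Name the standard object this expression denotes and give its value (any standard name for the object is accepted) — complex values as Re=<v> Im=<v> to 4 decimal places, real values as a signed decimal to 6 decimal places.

This is a Gaunt coefficient — the integral of a triple product of spherical harmonics over the sphere.
m-sum 0 ✓  L=10 even ✓  3≤5≤5 ✓
Π(2lᵢ+1) = 9×3×11 = 297
triangle coeff Δ(4,1,5) = 1/495
Σ_t [0,0]: t=0:+1/576 = 1/576
(3j)²=5/99 [(4 1 5; 0 0 0)], sign=-1
Σ_t [0,0]: t=0:+1/1440 = 1/1440
(3j)²=2/99 [(4 1 5; 1 -1 0)], sign=-1
⇒ 4πI² = 10/33
I = (+1)√(10/33/(4π)) = 0.15528807

Gaunt coefficient, +0.155288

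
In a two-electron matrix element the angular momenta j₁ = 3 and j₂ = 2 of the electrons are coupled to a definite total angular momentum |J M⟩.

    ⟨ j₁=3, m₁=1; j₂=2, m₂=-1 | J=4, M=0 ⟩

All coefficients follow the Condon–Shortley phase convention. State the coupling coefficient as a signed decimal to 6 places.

triangle: 1!*5!*3!/10! = 720/3628800
(j±m)!: 4!*2!*1!*3!*4!*4! = 165888
prefactor² = (2J+1)*Δ*N² = 10368/35
  k=0: +1/(0!*1!*2!*1!*3!*2!) = 1/24
  k=1: −1/(1!*0!*1!*0!*4!*3!) = -1/144
Σ = 5/144  ⇒  CG² = 10368/35*(5/144)² = 5/14
CG = +√(5/14) = +0.597614

+0.597614  (= +√(5/14))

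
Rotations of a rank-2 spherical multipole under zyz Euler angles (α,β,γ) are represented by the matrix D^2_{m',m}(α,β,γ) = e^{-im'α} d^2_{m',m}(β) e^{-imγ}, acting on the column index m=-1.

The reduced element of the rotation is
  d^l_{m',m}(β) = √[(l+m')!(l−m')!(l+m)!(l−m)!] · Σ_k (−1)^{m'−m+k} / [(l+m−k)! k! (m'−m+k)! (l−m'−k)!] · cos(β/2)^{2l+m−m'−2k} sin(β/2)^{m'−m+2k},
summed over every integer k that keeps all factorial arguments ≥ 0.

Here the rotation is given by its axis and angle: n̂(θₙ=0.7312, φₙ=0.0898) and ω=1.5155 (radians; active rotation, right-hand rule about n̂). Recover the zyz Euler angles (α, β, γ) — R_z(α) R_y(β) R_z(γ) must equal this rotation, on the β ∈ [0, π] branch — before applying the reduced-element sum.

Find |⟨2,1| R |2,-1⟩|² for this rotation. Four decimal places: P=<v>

P=0.2065

Axis–angle → zyz. n̂ = (sinθₙcosφₙ, sinθₙsinφₙ, cosθₙ) = (+0.665073, +0.059885, +0.744374), ω = 1.5155.
R = I cosω + sinω [n̂]ₓ + (1−cosω) n̂n̂ᵀ gives
  R = [+0.473144, -0.705609, +0.527494; +0.780862, +0.058656, -0.621943; +0.407908, +0.706169, +0.578737]
β = atan2(√(R₁₃²+R₂₃²), R₃₃) = 0.953618; α = atan2(R₂₃, R₁₃) mod 2π = 5.415802; γ = atan2(R₃₂, −R₃₁) mod 2π = 2.094609
Split into d^2_{1,-1}(β=0.9536) × two z-phases.
With c≡cos(β/2)=0.888464 and s≡sin(β/2)=0.458946, N=[6·1·1·6]^{1/2}=6.000000
k∈{0,1} keeps every argument non-negative
  k=0: (−1)^2·6.0000/(2)·0.8885^2·0.4589^2 = +0.498798
  k=1: (−1)^3·6.0000/(6)·0.8885^0·0.4589^4 = -0.044366
d^2_{1,-1}(0.9536) = +0.498798 -0.044366 = +0.454432
|D^2_{1,-1}|² = |d^2_{1,-1}(β)|² = (+0.454432)² = 0.206509 (the z-rotation phases have unit modulus)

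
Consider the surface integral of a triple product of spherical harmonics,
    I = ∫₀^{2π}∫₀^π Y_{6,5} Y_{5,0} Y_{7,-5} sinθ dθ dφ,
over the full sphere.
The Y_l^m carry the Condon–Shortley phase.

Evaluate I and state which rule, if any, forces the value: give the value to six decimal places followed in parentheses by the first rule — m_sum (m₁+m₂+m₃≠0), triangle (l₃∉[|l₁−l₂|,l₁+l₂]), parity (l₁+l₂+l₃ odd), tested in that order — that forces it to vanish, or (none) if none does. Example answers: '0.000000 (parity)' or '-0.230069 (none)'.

0.038107 (none)

Checks pass: Σm=0; 18 even; l₃=7∈[1,11].
(2·6+1)(2·5+1)(2·7+1) = 2145
Δ: 4! 8! 6! / 19! → 1/174594420
sum: t=0:+1/4147200 t=1:−1/207360 t=2:+1/82944 t=3:−1/207360 t=4:+1/4147200 = 1/345600
3j²(6 5 7; 0 0 0) = Δ·Π!·Σ² = 420/46189  (sign -1)
sum: t=0:+1/14515200 t=1:−1/11612160 = -1/58060800
3j²(6 5 7; 5 0 -5) = Δ·Π!·Σ² = 55/58786  (sign -1)
combine: 4πI² = 2145·420/46189·55/58786 = 24750/1356277
take √, sign +1: I = 0.03810733
No selection rule forces the value: the integral is nonzero (none).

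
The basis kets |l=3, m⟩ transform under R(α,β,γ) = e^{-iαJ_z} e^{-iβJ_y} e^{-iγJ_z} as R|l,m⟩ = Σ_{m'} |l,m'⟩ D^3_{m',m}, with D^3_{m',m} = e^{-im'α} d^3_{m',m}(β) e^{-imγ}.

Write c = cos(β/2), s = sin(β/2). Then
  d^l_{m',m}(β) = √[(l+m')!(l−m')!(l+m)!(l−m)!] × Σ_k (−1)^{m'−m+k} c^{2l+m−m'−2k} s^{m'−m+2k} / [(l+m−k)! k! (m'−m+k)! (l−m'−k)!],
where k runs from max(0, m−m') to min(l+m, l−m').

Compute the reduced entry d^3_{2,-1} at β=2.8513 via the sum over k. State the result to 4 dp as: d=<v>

d^3_{2,-1}(β=2.8513) via the finite sum:
With c≡cos(β/2)=0.144637 and s≡sin(β/2)=0.989485, N=[120·1·2·24]^{1/2}=75.894664
k: max(0,(-1)−(2))=0 … min(3+(-1),3−(2))=1
  k=0: (−1)^3·75.8947/(12)·0.1446^3·0.9895^3 = -0.018539
  k=1: (−1)^4·75.8947/(24)·0.1446^1·0.9895^5 = +0.433836
d^3_{2,-1}(2.8513) = -0.018539 +0.433836 = +0.415297

d=0.4153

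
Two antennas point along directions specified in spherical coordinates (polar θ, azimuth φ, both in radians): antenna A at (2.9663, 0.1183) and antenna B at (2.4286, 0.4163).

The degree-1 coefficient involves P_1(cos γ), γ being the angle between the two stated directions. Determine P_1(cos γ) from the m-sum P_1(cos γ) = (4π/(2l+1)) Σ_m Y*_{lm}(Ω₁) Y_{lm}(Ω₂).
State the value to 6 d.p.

Summing Y*_{l m}(θ₁,φ₁)·Y_{l m}(θ₂,φ₂) over m ∈ [−1, 1]; prefactor 4π/(2·1+1) = 4.188790:
  term(m=-1) = 0.01302 - 0.00400j   from Y*(Ω₁)=0.05983 + 0.00711j, Y(Ω₂)=0.20669 - 0.09138j
  term(m=+0) = 0.17781 + 0.00000j   from Y*(Ω₁)=-0.48111 + 0.00000j, Y(Ω₂)=-0.36958 + 0.00000j
  term(m=+1) = 0.01302 + 0.00400j   from Y*(Ω₁)=-0.05983 + 0.00711j, Y(Ω₂)=-0.20669 - 0.09138j
Total Σ_m = 0.20384 + 0.00000j. Multiply by 4.188790: 0.85386 + 0.00000j. P_1(cos γ) = 0.853861

0.853861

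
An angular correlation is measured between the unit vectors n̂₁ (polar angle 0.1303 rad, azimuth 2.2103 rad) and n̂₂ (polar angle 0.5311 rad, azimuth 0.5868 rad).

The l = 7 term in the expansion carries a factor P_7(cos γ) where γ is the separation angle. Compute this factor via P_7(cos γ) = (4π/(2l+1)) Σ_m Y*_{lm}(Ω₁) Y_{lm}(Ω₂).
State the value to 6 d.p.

Addition theorem: P_7(cos γ) = (4π/15) Σ_m Y*_{lm}(Ω₁) Y_{lm}(Ω₂), m = −7…7:
  term(m=-7) = 0.00000 - 0.00000j   from Y*(Ω₁)=-0.00000 + 0.00000j, Y(Ω₂)=-0.00243 + 0.00352j
  term(m=-6) = -0.00000 - 0.00000j   from Y*(Ω₁)=0.00001 + 0.00001j, Y(Ω₂)=-0.02530 + 0.01008j
  term(m=-5) = -0.00000 + 0.00002j   from Y*(Ω₁)=0.00001 - 0.00016j, Y(Ω₂)=-0.10369 - 0.02184j
  term(m=-4) = 0.00055 + 0.00012j   from Y*(Ω₁)=-0.00169 + 0.00112j, Y(Ω₂)=-0.19447 - 0.19800j
  term(m=-3) = 0.00138 - 0.00867j   from Y*(Ω₁)=0.01741 + 0.00631j, Y(Ω₂)=-0.08933 - 0.46549j
  term(m=-2) = -0.04981 - 0.00527j   from Y*(Ω₁)=-0.03396 - 0.11305j, Y(Ω₂)=0.16415 - 0.39131j
  term(m=-1) = 0.00156 - 0.02966j   from Y*(Ω₁)=-0.28198 + 0.37912j, Y(Ω₂)=-0.05234 + 0.03480j
  term(m=+0) = -0.37748 + 0.00000j   from Y*(Ω₁)=0.84772 + 0.00000j, Y(Ω₂)=-0.44529 + 0.00000j
  term(m=+1) = 0.00156 + 0.02966j   from Y*(Ω₁)=0.28198 + 0.37912j, Y(Ω₂)=0.05234 + 0.03480j
  term(m=+2) = -0.04981 + 0.00527j   from Y*(Ω₁)=-0.03396 + 0.11305j, Y(Ω₂)=0.16415 + 0.39131j
  term(m=+3) = 0.00138 + 0.00867j   from Y*(Ω₁)=-0.01741 + 0.00631j, Y(Ω₂)=0.08933 - 0.46549j
  term(m=+4) = 0.00055 - 0.00012j   from Y*(Ω₁)=-0.00169 - 0.00112j, Y(Ω₂)=-0.19447 + 0.19800j
  term(m=+5) = -0.00000 - 0.00002j   from Y*(Ω₁)=-0.00001 - 0.00016j, Y(Ω₂)=0.10369 - 0.02184j
  term(m=+6) = -0.00000 + 0.00000j   from Y*(Ω₁)=0.00001 - 0.00001j, Y(Ω₂)=-0.02530 - 0.01008j
  term(m=+7) = 0.00000 + 0.00000j   from Y*(Ω₁)=0.00000 + 0.00000j, Y(Ω₂)=0.00243 + 0.00352j
Σ over m = -0.47012 + 0.00000j; ×(4π/15) → -0.39385 + 0.00000j. Real part: -0.393846

-0.393846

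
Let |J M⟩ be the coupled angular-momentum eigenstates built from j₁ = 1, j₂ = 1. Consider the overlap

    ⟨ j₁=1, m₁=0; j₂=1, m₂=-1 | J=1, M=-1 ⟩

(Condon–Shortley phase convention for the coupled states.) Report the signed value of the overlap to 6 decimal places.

triangle: 1!*1!*1!/4! = 1/24
(j±m)!: 1!*1!*0!*2!*0!*2! = 4
prefactor² = (2J+1)*Δ*N² = 1/2
  k=0: +1/(0!*1!*1!*0!*0!*1!) = 1
Σ = 1  ⇒  CG² = 1/2*1² = 1/2
CG = +√(1/2) = +0.707107

+0.707107  (= +√(1/2))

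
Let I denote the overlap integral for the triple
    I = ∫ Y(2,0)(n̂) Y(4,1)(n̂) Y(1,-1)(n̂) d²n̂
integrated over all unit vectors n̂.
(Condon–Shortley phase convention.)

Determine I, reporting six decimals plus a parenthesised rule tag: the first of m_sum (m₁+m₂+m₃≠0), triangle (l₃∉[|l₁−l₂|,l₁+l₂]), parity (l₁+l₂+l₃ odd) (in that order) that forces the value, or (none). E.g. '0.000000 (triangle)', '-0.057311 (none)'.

triangle: need 2≤l₃≤6, have 1; I=0

0.000000 (triangle)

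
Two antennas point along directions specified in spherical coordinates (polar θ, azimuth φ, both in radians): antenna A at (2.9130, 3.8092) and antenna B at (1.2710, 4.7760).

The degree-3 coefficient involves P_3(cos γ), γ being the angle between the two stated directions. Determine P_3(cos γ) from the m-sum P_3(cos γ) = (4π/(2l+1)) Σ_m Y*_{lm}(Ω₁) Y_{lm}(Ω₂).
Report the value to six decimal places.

Addition theorem: P_3(cos γ) = (4π/7) Σ_m Y*_{lm}(Ω₁) Y_{lm}(Ω₂), m = −3…3:
  m=-3: Y*=0.00203 - 0.00441j  Y=-0.06901 - 0.35724j  product -0.00172 - 0.00042j
  m=-2: Y*=-0.01193 - 0.04970j  Y=-0.27327 + 0.03495j  product 0.00500 + 0.01317j
  m=-1: Y*=-0.21528 - 0.16972j  Y=-0.01107 - 0.17376j  product -0.02711 + 0.03929j
  m=+0: Y*=-0.63362 + 0.00000j  Y=-0.28257 + 0.00000j  product 0.17904 + 0.00000j
  m=+1: Y*=0.21528 - 0.16972j  Y=0.01107 - 0.17376j  product -0.02711 - 0.03929j
  m=+2: Y*=-0.01193 + 0.04970j  Y=-0.27327 - 0.03495j  product 0.00500 - 0.01317j
  m=+3: Y*=-0.00203 - 0.00441j  Y=0.06901 - 0.35724j  product -0.00172 + 0.00042j
Total Σ_m = 0.13138 + 0.00000j. Multiply by 1.795196: 0.23586 + 0.00000j. P_3(cos γ) = 0.235862

0.235862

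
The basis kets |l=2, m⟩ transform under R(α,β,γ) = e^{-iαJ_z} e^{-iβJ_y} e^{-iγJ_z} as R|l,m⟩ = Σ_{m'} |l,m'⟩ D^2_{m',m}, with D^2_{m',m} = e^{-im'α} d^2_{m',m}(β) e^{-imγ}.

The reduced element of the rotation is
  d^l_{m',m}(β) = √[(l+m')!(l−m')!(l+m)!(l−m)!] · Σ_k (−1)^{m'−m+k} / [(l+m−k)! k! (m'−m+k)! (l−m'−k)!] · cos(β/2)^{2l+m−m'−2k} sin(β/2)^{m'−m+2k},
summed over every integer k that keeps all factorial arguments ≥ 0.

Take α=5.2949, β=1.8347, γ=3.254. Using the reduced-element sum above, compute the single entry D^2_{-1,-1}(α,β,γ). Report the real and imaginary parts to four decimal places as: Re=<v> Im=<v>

Re=0.3601 Im=-0.4320

First d^2_{-1,-1}(β=1.8347), then the phase factors e^{-i(-1)α} and e^{-i(-1)γ}:
c=cos(1.834700/2)=0.607926, s=sin(1.834700/2)=0.793993; N=√[1·6·1·6]=6.000000
k: max(0,(-1)−(-1))=0 … min(2+(-1),2−(-1))=1
  k=0: (−1)^0·6.0000/(6)·0.6079^4·0.7940^0 = +0.136585
  k=1: (−1)^1·6.0000/(2)·0.6079^2·0.7940^2 = -0.698968
d^2_{-1,-1}(1.8347) = +0.136585 -0.698968 = -0.562382
Attach z-rotation phases: D = e^{-i(-1)(5.2949)}·(-0.562382)·e^{-i(-1)(3.2540)} = +0.360106-0.431969i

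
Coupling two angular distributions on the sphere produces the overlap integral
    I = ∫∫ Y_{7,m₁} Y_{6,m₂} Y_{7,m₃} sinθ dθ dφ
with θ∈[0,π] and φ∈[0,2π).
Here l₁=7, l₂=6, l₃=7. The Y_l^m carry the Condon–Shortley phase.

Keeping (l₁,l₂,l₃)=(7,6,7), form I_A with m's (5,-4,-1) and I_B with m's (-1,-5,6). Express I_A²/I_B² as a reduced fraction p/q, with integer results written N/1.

Same 7,6,7: normalisation and zero-m 3j drop out of the ratio.
A: Δ: 6! 8! 6! / 21! → 1/2444321880; sum: t=0:+1/49766400 t=1:−1/72576000 t=2:+1/1393459200 = 7/995328000; 3j²(7 6 7; 5 -4 -1) = Δ·Π!·Σ² = 343/83980  (sign +1)
B: Δ: 6! 8! 6! / 21! → 1/2444321880; sum: t=0:+1/3483648000 t=1:−1/435456000 = -1/497664000; 3j²(7 6 7; -1 -5 6) = Δ·Π!·Σ² = 77/6460  (sign +1)
I_A²/I_B² = (343/83980)/(77/6460) = 49/143

49/143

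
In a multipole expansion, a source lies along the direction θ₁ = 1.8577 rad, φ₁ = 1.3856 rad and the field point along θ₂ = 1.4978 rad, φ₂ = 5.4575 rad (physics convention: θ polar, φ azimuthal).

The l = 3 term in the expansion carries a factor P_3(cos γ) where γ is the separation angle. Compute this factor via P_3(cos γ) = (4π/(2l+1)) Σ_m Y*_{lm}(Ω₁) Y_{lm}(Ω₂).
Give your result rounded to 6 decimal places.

0.369005

Summing Y*_{l m}(θ₁,φ₁)·Y_{l m}(θ₂,φ₂) over m ∈ [−3, 3]; prefactor 4π/(2·3+1) = 1.795196:
  m=-3: (-0.19416 - 0.31275j) × (-0.32582 + 0.25525j) = 0.14309 + 0.05234j  (running Σ = 0.14309 + 0.05234j)
  m=-2: (0.24800 - 0.09630j) × (-0.00597 + 0.07390j) = 0.00564 + 0.01890j  (running Σ = 0.14873 + 0.07124j)
  m=-1: (-0.03422 - 0.18268j) × (-0.21274 - 0.23061j) = -0.03485 + 0.04676j  (running Σ = 0.11388 + 0.11800j)
  m=0: (0.27453 + 0.00000j) × (-0.08093 + 0.00000j) = -0.02222 + 0.00000j  (running Σ = 0.09167 + 0.11800j)
  m=1: (0.03422 - 0.18268j) × (0.21274 - 0.23061j) = -0.03485 - 0.04676j  (running Σ = 0.05682 + 0.07124j)
  m=2: (0.24800 + 0.09630j) × (-0.00597 - 0.07390j) = 0.00564 - 0.01890j  (running Σ = 0.06246 + 0.05234j)
  m=3: (0.19416 - 0.31275j) × (0.32582 + 0.25525j) = 0.14309 - 0.05234j  (running Σ = 0.20555 + 0.00000j)
Σ over m = 0.20555 + 0.00000j; ×(4π/7) → 0.36900 + 0.00000j. Real part: 0.369005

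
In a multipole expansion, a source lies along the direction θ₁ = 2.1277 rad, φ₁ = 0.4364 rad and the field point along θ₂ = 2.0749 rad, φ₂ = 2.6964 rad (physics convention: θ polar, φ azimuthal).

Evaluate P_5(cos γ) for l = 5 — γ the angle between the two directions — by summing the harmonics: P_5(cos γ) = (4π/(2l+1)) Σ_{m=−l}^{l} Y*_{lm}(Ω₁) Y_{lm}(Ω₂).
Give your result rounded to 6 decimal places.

-0.321525

Addition theorem: P_5(cos γ) = (4π/11) Σ_m Y*_{lm}(Ω₁) Y_{lm}(Ω₂), m = −5…5:
  m=-5: Y*=-0.11741 + 0.16756j  Y=0.14555 - 0.18942j  product 0.01465 + 0.04663j
  m=-4: Y*=0.07006 - 0.39672j  Y=0.08686 - 0.40757j  product -0.15561 - 0.06301j
  m=-3: Y*=0.08288 + 0.30958j  Y=-0.05953 - 0.24838j  product 0.07196 - 0.03901j
  m=-2: Y*=0.06716 + 0.08006j  Y=0.11848 + 0.14639j  product -0.00376 + 0.01932j
  m=-1: Y*=-0.31347 - 0.14620j  Y=0.28430 + 0.13565j  product -0.06929 - 0.08409j
  m=+0: Y*=-0.02231 + 0.00000j  Y=-0.11849 + 0.00000j  product 0.00264 + 0.00000j
  m=+1: Y*=0.31347 - 0.14620j  Y=-0.28430 + 0.13565j  product -0.06929 + 0.08409j
  m=+2: Y*=0.06716 - 0.08006j  Y=0.11848 - 0.14639j  product -0.00376 - 0.01932j
  m=+3: Y*=-0.08288 + 0.30958j  Y=0.05953 - 0.24838j  product 0.07196 + 0.03901j
  m=+4: Y*=0.07006 + 0.39672j  Y=0.08686 + 0.40757j  product -0.15561 + 0.06301j
  m=+5: Y*=0.11741 + 0.16756j  Y=-0.14555 - 0.18942j  product 0.01465 - 0.04663j
Total Σ_m = -0.28145 - 0.00000j. Multiply by 1.142397: -0.32153 - 0.00000j. P_5(cos γ) = -0.321525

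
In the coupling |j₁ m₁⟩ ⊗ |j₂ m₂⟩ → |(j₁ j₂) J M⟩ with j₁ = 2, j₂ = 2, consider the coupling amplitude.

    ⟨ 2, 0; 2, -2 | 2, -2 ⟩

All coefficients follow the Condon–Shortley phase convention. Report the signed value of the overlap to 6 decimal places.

+√(2/7) ≈ +0.534522

triangle: 2!×2!×2!/7! = 8/5040
(j±m)!: 2!×2!×0!×4!×0!×4! = 2304
prefactor² = (2J+1)×Δ×N² = 128/7
  k=0: +1/(0!×2!×2!×0!×0!×2!) = 1/8
Σ = 1/8  ⇒  CG² = 128/7×(1/8)² = 2/7
CG = +√(2/7) = +0.534522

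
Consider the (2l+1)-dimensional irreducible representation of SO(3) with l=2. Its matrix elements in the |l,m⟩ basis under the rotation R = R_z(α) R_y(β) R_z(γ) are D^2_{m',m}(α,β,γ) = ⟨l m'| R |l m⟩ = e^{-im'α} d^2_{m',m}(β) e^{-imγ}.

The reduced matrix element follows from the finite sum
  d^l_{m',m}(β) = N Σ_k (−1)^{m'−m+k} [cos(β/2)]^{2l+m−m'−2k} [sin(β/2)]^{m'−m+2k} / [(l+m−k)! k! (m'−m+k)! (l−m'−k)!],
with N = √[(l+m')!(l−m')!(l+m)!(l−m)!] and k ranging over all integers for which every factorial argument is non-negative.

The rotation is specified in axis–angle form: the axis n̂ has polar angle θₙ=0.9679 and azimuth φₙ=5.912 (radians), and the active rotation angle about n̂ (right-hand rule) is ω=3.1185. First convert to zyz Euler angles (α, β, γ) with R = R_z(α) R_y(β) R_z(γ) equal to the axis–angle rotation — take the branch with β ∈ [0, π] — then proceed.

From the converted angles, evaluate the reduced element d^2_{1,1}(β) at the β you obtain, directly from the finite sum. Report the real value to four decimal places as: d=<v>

d=-0.5511

Axis–angle → zyz. n̂ = (sinθₙcosφₙ, sinθₙsinφₙ, cosθₙ) = (+0.767601, -0.298772, +0.567031), ω = 3.1185.
R = I cosω + sinω [n̂]ₓ + (1−cosω) n̂n̂ᵀ gives
  R = [+0.178533, -0.471707, +0.863492; -0.445521, -0.821228, -0.356504; +0.877290, -0.321056, -0.356772]
β = atan2(√(R₁₃²+R₂₃²), R₃₃) = 1.935606; α = atan2(R₂₃, R₁₃) mod 2π = 5.891639; γ = atan2(R₃₂, −R₃₁) mod 2π = 3.492417
d^2_{1,1}(β=1.9356) via the finite sum:
Half-angle: c=0.567110, s=0.823642. N=√(6·1·6·1)=6.000000
k: max(0,(1)−(1))=0 … min(2+(1),2−(1))=1
  k=0: (−1)^0·6.0000/(6)·0.5671^4·0.8236^0 = +0.103436
  k=1: (−1)^1·6.0000/(2)·0.5671^2·0.8236^2 = -0.654535
d^2_{1,1}(1.9356) = +0.103436 -0.654535 = -0.551100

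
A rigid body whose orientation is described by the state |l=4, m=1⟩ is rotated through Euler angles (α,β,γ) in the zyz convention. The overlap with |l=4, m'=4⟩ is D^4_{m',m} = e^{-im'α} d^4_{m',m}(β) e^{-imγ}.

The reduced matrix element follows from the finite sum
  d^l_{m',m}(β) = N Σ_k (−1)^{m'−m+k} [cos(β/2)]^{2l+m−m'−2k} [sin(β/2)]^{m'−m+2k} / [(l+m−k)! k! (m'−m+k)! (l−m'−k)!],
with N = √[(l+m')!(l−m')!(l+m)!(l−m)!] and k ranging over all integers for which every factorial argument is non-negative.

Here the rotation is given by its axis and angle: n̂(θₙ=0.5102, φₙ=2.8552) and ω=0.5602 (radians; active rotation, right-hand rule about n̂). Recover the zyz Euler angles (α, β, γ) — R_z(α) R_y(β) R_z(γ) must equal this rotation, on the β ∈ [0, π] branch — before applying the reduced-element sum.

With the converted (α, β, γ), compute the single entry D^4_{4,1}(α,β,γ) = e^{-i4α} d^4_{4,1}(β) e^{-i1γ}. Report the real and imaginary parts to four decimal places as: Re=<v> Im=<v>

Axis–angle → zyz. n̂ = (sinθₙcosφₙ, sinθₙsinφₙ, cosθₙ) = (-0.468461, +0.137956, +0.872647), ω = 0.5602.
R = I cosω + sinω [n̂]ₓ + (1−cosω) n̂n̂ᵀ gives
  R = [+0.880693, -0.473564, +0.010818; +0.453807, +0.850058, +0.267321; -0.135790, -0.230518, +0.963547]
β = atan2(√(R₁₃²+R₂₃²), R₃₃) = 0.270838; α = atan2(R₂₃, R₁₃) mod 2π = 1.530350; γ = atan2(R₃₂, −R₃₁) mod 2π = 5.244727
D^4_{4,1}(1.5303,0.2708,5.2447) = e^{-i·4·1.5303}·d^4_{4,1}(0.2708)·e^{-i·1·5.2447}. Compute d first:
Half-angle: c=0.990845, s=0.135006. N=√(40320·1·120·6)=5387.986637
k: max(0,(1)−(4))=0 … min(4+(1),4−(4))=0
  k=0: (−1)^3·5387.9866/(720)·0.9908^5·0.1350^3 = -0.017586
d^4_{4,1}(0.2708) = -0.017586
Phases: e^{-i·(4)·1.5303}=+0.986941+0.161082i, e^{-i·(1)·5.2447}=+0.507550+0.861623i ⇒ D=-0.006369-0.016393i

Re=-0.0064 Im=-0.0164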